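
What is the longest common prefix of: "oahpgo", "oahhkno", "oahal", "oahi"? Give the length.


Words: oahpgo, oahhkno, oahal, oahi
  Position 0: all 'o' => match
  Position 1: all 'a' => match
  Position 2: all 'h' => match
  Position 3: ('p', 'h', 'a', 'i') => mismatch, stop
LCP = "oah" (length 3)

3


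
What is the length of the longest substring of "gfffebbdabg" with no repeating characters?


Input: "gfffebbdabg"
Sliding window (track last position of each char):
  Position 0 ('g'): window [0,0] length 1 -- new best
  Position 1 ('f'): window [0,1] length 2 -- new best
  Position 2 ('f'): repeat (last at 1), move window start to 2
  Position 2 ('f'): window [2,2] length 1
  Position 3 ('f'): repeat (last at 2), move window start to 3
  Position 3 ('f'): window [3,3] length 1
  Position 4 ('e'): window [3,4] length 2
  Position 5 ('b'): window [3,5] length 3 -- new best
  Position 6 ('b'): repeat (last at 5), move window start to 6
  Position 6 ('b'): window [6,6] length 1
  Position 7 ('d'): window [6,7] length 2
  Position 8 ('a'): window [6,8] length 3
  Position 9 ('b'): repeat (last at 6), move window start to 7
  Position 9 ('b'): window [7,9] length 3
  Position 10 ('g'): window [7,10] length 4 -- new best
Longest substring with no repeats: "dabg" with length 4

4


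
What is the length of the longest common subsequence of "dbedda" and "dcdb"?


LCS of "dbedda" and "dcdb"
DP table:
           d    c    d    b
      0    0    0    0    0
  d   0    1    1    1    1
  b   0    1    1    1    2
  e   0    1    1    1    2
  d   0    1    1    2    2
  d   0    1    1    2    2
  a   0    1    1    2    2
LCS length = dp[6][4] = 2

2


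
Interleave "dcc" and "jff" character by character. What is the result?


Interleaving "dcc" and "jff":
  Position 0: 'd' from first, 'j' from second => "dj"
  Position 1: 'c' from first, 'f' from second => "cf"
  Position 2: 'c' from first, 'f' from second => "cf"
Result: djcfcf

djcfcf


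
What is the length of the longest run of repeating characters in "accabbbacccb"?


Input: "accabbbacccb"
Scanning for longest run:
  Position 1 ('c'): new char, reset run to 1
  Position 2 ('c'): continues run of 'c', length=2
  Position 3 ('a'): new char, reset run to 1
  Position 4 ('b'): new char, reset run to 1
  Position 5 ('b'): continues run of 'b', length=2
  Position 6 ('b'): continues run of 'b', length=3
  Position 7 ('a'): new char, reset run to 1
  Position 8 ('c'): new char, reset run to 1
  Position 9 ('c'): continues run of 'c', length=2
  Position 10 ('c'): continues run of 'c', length=3
  Position 11 ('b'): new char, reset run to 1
Longest run: 'b' with length 3

3


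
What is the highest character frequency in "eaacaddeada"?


Input: eaacaddeada
Character counts:
  'a': 5
  'c': 1
  'd': 3
  'e': 2
Maximum frequency: 5

5


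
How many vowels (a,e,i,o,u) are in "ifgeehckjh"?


Input: ifgeehckjh
Checking each character:
  'i' at position 0: vowel (running total: 1)
  'f' at position 1: consonant
  'g' at position 2: consonant
  'e' at position 3: vowel (running total: 2)
  'e' at position 4: vowel (running total: 3)
  'h' at position 5: consonant
  'c' at position 6: consonant
  'k' at position 7: consonant
  'j' at position 8: consonant
  'h' at position 9: consonant
Total vowels: 3

3


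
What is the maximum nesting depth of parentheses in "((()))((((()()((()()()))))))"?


Input: "((()))((((()()((()()()))))))"
Tracking depth:
  Position 0 '(': depth becomes 1
  Position 1 '(': depth becomes 2
  Position 2 '(': depth becomes 3
  Position 3 ')': depth becomes 2
  Position 4 ')': depth becomes 1
  Position 5 ')': depth becomes 0
  Position 6 '(': depth becomes 1
  Position 7 '(': depth becomes 2
  Position 8 '(': depth becomes 3
  Position 9 '(': depth becomes 4
  Position 10 '(': depth becomes 5
  Position 11 ')': depth becomes 4
  Position 12 '(': depth becomes 5
  Position 13 ')': depth becomes 4
  Position 14 '(': depth becomes 5
  Position 15 '(': depth becomes 6
  Position 16 '(': depth becomes 7
  Position 17 ')': depth becomes 6
  Position 18 '(': depth becomes 7
  Position 19 ')': depth becomes 6
  Position 20 '(': depth becomes 7
  Position 21 ')': depth becomes 6
  Position 22 ')': depth becomes 5
  Position 23 ')': depth becomes 4
  Position 24 ')': depth becomes 3
  Position 25 ')': depth becomes 2
  Position 26 ')': depth becomes 1
  Position 27 ')': depth becomes 0
Maximum depth reached: 7

7


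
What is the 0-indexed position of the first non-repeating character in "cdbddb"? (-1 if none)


Input: cdbddb
Character frequencies:
  'b': 2
  'c': 1
  'd': 3
Scanning left to right for freq == 1:
  Position 0 ('c'): unique! => answer = 0

0


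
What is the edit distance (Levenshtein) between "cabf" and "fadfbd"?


Computing edit distance: "cabf" -> "fadfbd"
DP table:
           f    a    d    f    b    d
      0    1    2    3    4    5    6
  c   1    1    2    3    4    5    6
  a   2    2    1    2    3    4    5
  b   3    3    2    2    3    3    4
  f   4    3    3    3    2    3    4
Edit distance = dp[4][6] = 4

4


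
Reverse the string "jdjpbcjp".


Input: jdjpbcjp
Reading characters right to left:
  Position 7: 'p'
  Position 6: 'j'
  Position 5: 'c'
  Position 4: 'b'
  Position 3: 'p'
  Position 2: 'j'
  Position 1: 'd'
  Position 0: 'j'
Reversed: pjcbpjdj

pjcbpjdj


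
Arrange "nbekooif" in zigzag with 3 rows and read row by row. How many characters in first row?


Zigzag "nbekooif" into 3 rows:
Placing characters:
  'n' => row 0
  'b' => row 1
  'e' => row 2
  'k' => row 1
  'o' => row 0
  'o' => row 1
  'i' => row 2
  'f' => row 1
Rows:
  Row 0: "no"
  Row 1: "bkof"
  Row 2: "ei"
First row length: 2

2


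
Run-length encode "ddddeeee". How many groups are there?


Input: ddddeeee
Scanning for consecutive runs:
  Group 1: 'd' x 4 (positions 0-3)
  Group 2: 'e' x 4 (positions 4-7)
Total groups: 2

2


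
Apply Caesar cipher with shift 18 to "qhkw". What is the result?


Caesar cipher: shift "qhkw" by 18
  'q' (pos 16) + 18 = pos 8 = 'i'
  'h' (pos 7) + 18 = pos 25 = 'z'
  'k' (pos 10) + 18 = pos 2 = 'c'
  'w' (pos 22) + 18 = pos 14 = 'o'
Result: izco

izco


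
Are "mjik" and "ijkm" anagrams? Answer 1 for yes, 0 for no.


Strings: "mjik", "ijkm"
Sorted first:  ijkm
Sorted second: ijkm
Sorted forms match => anagrams

1


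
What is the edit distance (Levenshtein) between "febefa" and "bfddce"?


Computing edit distance: "febefa" -> "bfddce"
DP table:
           b    f    d    d    c    e
      0    1    2    3    4    5    6
  f   1    1    1    2    3    4    5
  e   2    2    2    2    3    4    4
  b   3    2    3    3    3    4    5
  e   4    3    3    4    4    4    4
  f   5    4    3    4    5    5    5
  a   6    5    4    4    5    6    6
Edit distance = dp[6][6] = 6

6


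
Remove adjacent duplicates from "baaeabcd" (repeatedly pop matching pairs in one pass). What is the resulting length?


Input: baaeabcd
Stack-based adjacent duplicate removal:
  Read 'b': push. Stack: b
  Read 'a': push. Stack: ba
  Read 'a': matches stack top 'a' => pop. Stack: b
  Read 'e': push. Stack: be
  Read 'a': push. Stack: bea
  Read 'b': push. Stack: beab
  Read 'c': push. Stack: beabc
  Read 'd': push. Stack: beabcd
Final stack: "beabcd" (length 6)

6


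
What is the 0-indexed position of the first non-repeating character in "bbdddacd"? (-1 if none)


Input: bbdddacd
Character frequencies:
  'a': 1
  'b': 2
  'c': 1
  'd': 4
Scanning left to right for freq == 1:
  Position 0 ('b'): freq=2, skip
  Position 1 ('b'): freq=2, skip
  Position 2 ('d'): freq=4, skip
  Position 3 ('d'): freq=4, skip
  Position 4 ('d'): freq=4, skip
  Position 5 ('a'): unique! => answer = 5

5


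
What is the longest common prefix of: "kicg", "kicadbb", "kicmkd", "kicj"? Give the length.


Words: kicg, kicadbb, kicmkd, kicj
  Position 0: all 'k' => match
  Position 1: all 'i' => match
  Position 2: all 'c' => match
  Position 3: ('g', 'a', 'm', 'j') => mismatch, stop
LCP = "kic" (length 3)

3


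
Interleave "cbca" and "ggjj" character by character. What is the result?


Interleaving "cbca" and "ggjj":
  Position 0: 'c' from first, 'g' from second => "cg"
  Position 1: 'b' from first, 'g' from second => "bg"
  Position 2: 'c' from first, 'j' from second => "cj"
  Position 3: 'a' from first, 'j' from second => "aj"
Result: cgbgcjaj

cgbgcjaj


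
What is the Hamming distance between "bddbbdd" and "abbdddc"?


Comparing "bddbbdd" and "abbdddc" position by position:
  Position 0: 'b' vs 'a' => differ
  Position 1: 'd' vs 'b' => differ
  Position 2: 'd' vs 'b' => differ
  Position 3: 'b' vs 'd' => differ
  Position 4: 'b' vs 'd' => differ
  Position 5: 'd' vs 'd' => same
  Position 6: 'd' vs 'c' => differ
Total differences (Hamming distance): 6

6


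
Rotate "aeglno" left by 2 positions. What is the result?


Input: "aeglno", rotate left by 2
First 2 characters: "ae"
Remaining characters: "glno"
Concatenate remaining + first: "glno" + "ae" = "glnoae"

glnoae


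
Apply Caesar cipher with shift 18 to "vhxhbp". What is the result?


Caesar cipher: shift "vhxhbp" by 18
  'v' (pos 21) + 18 = pos 13 = 'n'
  'h' (pos 7) + 18 = pos 25 = 'z'
  'x' (pos 23) + 18 = pos 15 = 'p'
  'h' (pos 7) + 18 = pos 25 = 'z'
  'b' (pos 1) + 18 = pos 19 = 't'
  'p' (pos 15) + 18 = pos 7 = 'h'
Result: nzpzth

nzpzth


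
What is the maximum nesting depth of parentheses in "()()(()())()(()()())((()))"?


Input: "()()(()())()(()()())((()))"
Tracking depth:
  Position 0 '(': depth becomes 1
  Position 1 ')': depth becomes 0
  Position 2 '(': depth becomes 1
  Position 3 ')': depth becomes 0
  Position 4 '(': depth becomes 1
  Position 5 '(': depth becomes 2
  Position 6 ')': depth becomes 1
  Position 7 '(': depth becomes 2
  Position 8 ')': depth becomes 1
  Position 9 ')': depth becomes 0
  Position 10 '(': depth becomes 1
  Position 11 ')': depth becomes 0
  Position 12 '(': depth becomes 1
  Position 13 '(': depth becomes 2
  Position 14 ')': depth becomes 1
  Position 15 '(': depth becomes 2
  Position 16 ')': depth becomes 1
  Position 17 '(': depth becomes 2
  Position 18 ')': depth becomes 1
  Position 19 ')': depth becomes 0
  Position 20 '(': depth becomes 1
  Position 21 '(': depth becomes 2
  Position 22 '(': depth becomes 3
  Position 23 ')': depth becomes 2
  Position 24 ')': depth becomes 1
  Position 25 ')': depth becomes 0
Maximum depth reached: 3

3


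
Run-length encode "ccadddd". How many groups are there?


Input: ccadddd
Scanning for consecutive runs:
  Group 1: 'c' x 2 (positions 0-1)
  Group 2: 'a' x 1 (positions 2-2)
  Group 3: 'd' x 4 (positions 3-6)
Total groups: 3

3


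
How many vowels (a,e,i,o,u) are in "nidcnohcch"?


Input: nidcnohcch
Checking each character:
  'n' at position 0: consonant
  'i' at position 1: vowel (running total: 1)
  'd' at position 2: consonant
  'c' at position 3: consonant
  'n' at position 4: consonant
  'o' at position 5: vowel (running total: 2)
  'h' at position 6: consonant
  'c' at position 7: consonant
  'c' at position 8: consonant
  'h' at position 9: consonant
Total vowels: 2

2


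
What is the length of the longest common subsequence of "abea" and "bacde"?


LCS of "abea" and "bacde"
DP table:
           b    a    c    d    e
      0    0    0    0    0    0
  a   0    0    1    1    1    1
  b   0    1    1    1    1    1
  e   0    1    1    1    1    2
  a   0    1    2    2    2    2
LCS length = dp[4][5] = 2

2


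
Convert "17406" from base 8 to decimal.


Input: "17406" in base 8
Positional expansion:
  Digit '1' (value 1) x 8^4 = 4096
  Digit '7' (value 7) x 8^3 = 3584
  Digit '4' (value 4) x 8^2 = 256
  Digit '0' (value 0) x 8^1 = 0
  Digit '6' (value 6) x 8^0 = 6
Sum = 7942

7942


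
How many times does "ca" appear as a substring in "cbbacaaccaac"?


Searching for "ca" in "cbbacaaccaac"
Scanning each position:
  Position 0: "cb" => no
  Position 1: "bb" => no
  Position 2: "ba" => no
  Position 3: "ac" => no
  Position 4: "ca" => MATCH
  Position 5: "aa" => no
  Position 6: "ac" => no
  Position 7: "cc" => no
  Position 8: "ca" => MATCH
  Position 9: "aa" => no
  Position 10: "ac" => no
Total occurrences: 2

2


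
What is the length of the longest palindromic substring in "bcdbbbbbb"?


Input: "bcdbbbbbb"
Checking substrings for palindromes:
  [3:9] "bbbbbb" (len 6) => palindrome
  [3:8] "bbbbb" (len 5) => palindrome
  [4:9] "bbbbb" (len 5) => palindrome
  [3:7] "bbbb" (len 4) => palindrome
  [4:8] "bbbb" (len 4) => palindrome
  [5:9] "bbbb" (len 4) => palindrome
Longest palindromic substring: "bbbbbb" with length 6

6


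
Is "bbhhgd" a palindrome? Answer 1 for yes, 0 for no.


Input: bbhhgd
Reversed: dghhbb
  Compare pos 0 ('b') with pos 5 ('d'): MISMATCH
  Compare pos 1 ('b') with pos 4 ('g'): MISMATCH
  Compare pos 2 ('h') with pos 3 ('h'): match
Result: not a palindrome

0


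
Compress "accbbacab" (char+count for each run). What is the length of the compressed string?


Input: accbbacab
Runs:
  'a' x 1 => "a1"
  'c' x 2 => "c2"
  'b' x 2 => "b2"
  'a' x 1 => "a1"
  'c' x 1 => "c1"
  'a' x 1 => "a1"
  'b' x 1 => "b1"
Compressed: "a1c2b2a1c1a1b1"
Compressed length: 14

14


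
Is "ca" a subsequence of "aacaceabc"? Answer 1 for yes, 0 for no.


Check if "ca" is a subsequence of "aacaceabc"
Greedy scan:
  Position 0 ('a'): no match needed
  Position 1 ('a'): no match needed
  Position 2 ('c'): matches sub[0] = 'c'
  Position 3 ('a'): matches sub[1] = 'a'
  Position 4 ('c'): no match needed
  Position 5 ('e'): no match needed
  Position 6 ('a'): no match needed
  Position 7 ('b'): no match needed
  Position 8 ('c'): no match needed
All 2 characters matched => is a subsequence

1


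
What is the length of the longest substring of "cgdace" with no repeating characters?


Input: "cgdace"
Sliding window (track last position of each char):
  Position 0 ('c'): window [0,0] length 1 -- new best
  Position 1 ('g'): window [0,1] length 2 -- new best
  Position 2 ('d'): window [0,2] length 3 -- new best
  Position 3 ('a'): window [0,3] length 4 -- new best
  Position 4 ('c'): repeat (last at 0), move window start to 1
  Position 4 ('c'): window [1,4] length 4
  Position 5 ('e'): window [1,5] length 5 -- new best
Longest substring with no repeats: "gdace" with length 5

5


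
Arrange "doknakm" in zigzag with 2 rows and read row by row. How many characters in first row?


Zigzag "doknakm" into 2 rows:
Placing characters:
  'd' => row 0
  'o' => row 1
  'k' => row 0
  'n' => row 1
  'a' => row 0
  'k' => row 1
  'm' => row 0
Rows:
  Row 0: "dkam"
  Row 1: "onk"
First row length: 4

4


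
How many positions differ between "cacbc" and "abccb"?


Comparing "cacbc" and "abccb" position by position:
  Position 0: 'c' vs 'a' => DIFFER
  Position 1: 'a' vs 'b' => DIFFER
  Position 2: 'c' vs 'c' => same
  Position 3: 'b' vs 'c' => DIFFER
  Position 4: 'c' vs 'b' => DIFFER
Positions that differ: 4

4


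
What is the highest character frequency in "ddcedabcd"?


Input: ddcedabcd
Character counts:
  'a': 1
  'b': 1
  'c': 2
  'd': 4
  'e': 1
Maximum frequency: 4

4


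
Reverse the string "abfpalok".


Input: abfpalok
Reading characters right to left:
  Position 7: 'k'
  Position 6: 'o'
  Position 5: 'l'
  Position 4: 'a'
  Position 3: 'p'
  Position 2: 'f'
  Position 1: 'b'
  Position 0: 'a'
Reversed: kolapfba

kolapfba


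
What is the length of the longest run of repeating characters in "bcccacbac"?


Input: "bcccacbac"
Scanning for longest run:
  Position 1 ('c'): new char, reset run to 1
  Position 2 ('c'): continues run of 'c', length=2
  Position 3 ('c'): continues run of 'c', length=3
  Position 4 ('a'): new char, reset run to 1
  Position 5 ('c'): new char, reset run to 1
  Position 6 ('b'): new char, reset run to 1
  Position 7 ('a'): new char, reset run to 1
  Position 8 ('c'): new char, reset run to 1
Longest run: 'c' with length 3

3


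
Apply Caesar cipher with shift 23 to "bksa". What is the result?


Caesar cipher: shift "bksa" by 23
  'b' (pos 1) + 23 = pos 24 = 'y'
  'k' (pos 10) + 23 = pos 7 = 'h'
  's' (pos 18) + 23 = pos 15 = 'p'
  'a' (pos 0) + 23 = pos 23 = 'x'
Result: yhpx

yhpx


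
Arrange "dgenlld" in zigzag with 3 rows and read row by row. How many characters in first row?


Zigzag "dgenlld" into 3 rows:
Placing characters:
  'd' => row 0
  'g' => row 1
  'e' => row 2
  'n' => row 1
  'l' => row 0
  'l' => row 1
  'd' => row 2
Rows:
  Row 0: "dl"
  Row 1: "gnl"
  Row 2: "ed"
First row length: 2

2


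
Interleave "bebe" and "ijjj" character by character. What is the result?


Interleaving "bebe" and "ijjj":
  Position 0: 'b' from first, 'i' from second => "bi"
  Position 1: 'e' from first, 'j' from second => "ej"
  Position 2: 'b' from first, 'j' from second => "bj"
  Position 3: 'e' from first, 'j' from second => "ej"
Result: biejbjej

biejbjej


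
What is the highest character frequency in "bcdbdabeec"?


Input: bcdbdabeec
Character counts:
  'a': 1
  'b': 3
  'c': 2
  'd': 2
  'e': 2
Maximum frequency: 3

3


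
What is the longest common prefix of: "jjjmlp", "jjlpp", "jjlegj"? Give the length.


Words: jjjmlp, jjlpp, jjlegj
  Position 0: all 'j' => match
  Position 1: all 'j' => match
  Position 2: ('j', 'l', 'l') => mismatch, stop
LCP = "jj" (length 2)

2


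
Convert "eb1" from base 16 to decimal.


Input: "eb1" in base 16
Positional expansion:
  Digit 'e' (value 14) x 16^2 = 3584
  Digit 'b' (value 11) x 16^1 = 176
  Digit '1' (value 1) x 16^0 = 1
Sum = 3761

3761


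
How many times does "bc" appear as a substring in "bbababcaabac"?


Searching for "bc" in "bbababcaabac"
Scanning each position:
  Position 0: "bb" => no
  Position 1: "ba" => no
  Position 2: "ab" => no
  Position 3: "ba" => no
  Position 4: "ab" => no
  Position 5: "bc" => MATCH
  Position 6: "ca" => no
  Position 7: "aa" => no
  Position 8: "ab" => no
  Position 9: "ba" => no
  Position 10: "ac" => no
Total occurrences: 1

1


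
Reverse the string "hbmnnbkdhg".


Input: hbmnnbkdhg
Reading characters right to left:
  Position 9: 'g'
  Position 8: 'h'
  Position 7: 'd'
  Position 6: 'k'
  Position 5: 'b'
  Position 4: 'n'
  Position 3: 'n'
  Position 2: 'm'
  Position 1: 'b'
  Position 0: 'h'
Reversed: ghdkbnnmbh

ghdkbnnmbh


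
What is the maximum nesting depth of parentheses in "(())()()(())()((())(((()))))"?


Input: "(())()()(())()((())(((()))))"
Tracking depth:
  Position 0 '(': depth becomes 1
  Position 1 '(': depth becomes 2
  Position 2 ')': depth becomes 1
  Position 3 ')': depth becomes 0
  Position 4 '(': depth becomes 1
  Position 5 ')': depth becomes 0
  Position 6 '(': depth becomes 1
  Position 7 ')': depth becomes 0
  Position 8 '(': depth becomes 1
  Position 9 '(': depth becomes 2
  Position 10 ')': depth becomes 1
  Position 11 ')': depth becomes 0
  Position 12 '(': depth becomes 1
  Position 13 ')': depth becomes 0
  Position 14 '(': depth becomes 1
  Position 15 '(': depth becomes 2
  Position 16 '(': depth becomes 3
  Position 17 ')': depth becomes 2
  Position 18 ')': depth becomes 1
  Position 19 '(': depth becomes 2
  Position 20 '(': depth becomes 3
  Position 21 '(': depth becomes 4
  Position 22 '(': depth becomes 5
  Position 23 ')': depth becomes 4
  Position 24 ')': depth becomes 3
  Position 25 ')': depth becomes 2
  Position 26 ')': depth becomes 1
  Position 27 ')': depth becomes 0
Maximum depth reached: 5

5


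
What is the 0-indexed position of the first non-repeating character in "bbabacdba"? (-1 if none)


Input: bbabacdba
Character frequencies:
  'a': 3
  'b': 4
  'c': 1
  'd': 1
Scanning left to right for freq == 1:
  Position 0 ('b'): freq=4, skip
  Position 1 ('b'): freq=4, skip
  Position 2 ('a'): freq=3, skip
  Position 3 ('b'): freq=4, skip
  Position 4 ('a'): freq=3, skip
  Position 5 ('c'): unique! => answer = 5

5


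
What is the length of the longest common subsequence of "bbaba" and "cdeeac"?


LCS of "bbaba" and "cdeeac"
DP table:
           c    d    e    e    a    c
      0    0    0    0    0    0    0
  b   0    0    0    0    0    0    0
  b   0    0    0    0    0    0    0
  a   0    0    0    0    0    1    1
  b   0    0    0    0    0    1    1
  a   0    0    0    0    0    1    1
LCS length = dp[5][6] = 1

1


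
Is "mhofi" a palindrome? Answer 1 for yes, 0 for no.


Input: mhofi
Reversed: ifohm
  Compare pos 0 ('m') with pos 4 ('i'): MISMATCH
  Compare pos 1 ('h') with pos 3 ('f'): MISMATCH
Result: not a palindrome

0


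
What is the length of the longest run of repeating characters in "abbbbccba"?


Input: "abbbbccba"
Scanning for longest run:
  Position 1 ('b'): new char, reset run to 1
  Position 2 ('b'): continues run of 'b', length=2
  Position 3 ('b'): continues run of 'b', length=3
  Position 4 ('b'): continues run of 'b', length=4
  Position 5 ('c'): new char, reset run to 1
  Position 6 ('c'): continues run of 'c', length=2
  Position 7 ('b'): new char, reset run to 1
  Position 8 ('a'): new char, reset run to 1
Longest run: 'b' with length 4

4


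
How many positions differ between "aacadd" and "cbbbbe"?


Comparing "aacadd" and "cbbbbe" position by position:
  Position 0: 'a' vs 'c' => DIFFER
  Position 1: 'a' vs 'b' => DIFFER
  Position 2: 'c' vs 'b' => DIFFER
  Position 3: 'a' vs 'b' => DIFFER
  Position 4: 'd' vs 'b' => DIFFER
  Position 5: 'd' vs 'e' => DIFFER
Positions that differ: 6

6


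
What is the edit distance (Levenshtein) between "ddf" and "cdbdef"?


Computing edit distance: "ddf" -> "cdbdef"
DP table:
           c    d    b    d    e    f
      0    1    2    3    4    5    6
  d   1    1    1    2    3    4    5
  d   2    2    1    2    2    3    4
  f   3    3    2    2    3    3    3
Edit distance = dp[3][6] = 3

3


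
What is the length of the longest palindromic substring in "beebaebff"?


Input: "beebaebff"
Checking substrings for palindromes:
  [0:4] "beeb" (len 4) => palindrome
  [1:3] "ee" (len 2) => palindrome
  [7:9] "ff" (len 2) => palindrome
Longest palindromic substring: "beeb" with length 4

4


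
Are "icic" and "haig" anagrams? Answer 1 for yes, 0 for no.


Strings: "icic", "haig"
Sorted first:  ccii
Sorted second: aghi
Differ at position 0: 'c' vs 'a' => not anagrams

0


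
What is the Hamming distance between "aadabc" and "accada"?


Comparing "aadabc" and "accada" position by position:
  Position 0: 'a' vs 'a' => same
  Position 1: 'a' vs 'c' => differ
  Position 2: 'd' vs 'c' => differ
  Position 3: 'a' vs 'a' => same
  Position 4: 'b' vs 'd' => differ
  Position 5: 'c' vs 'a' => differ
Total differences (Hamming distance): 4

4


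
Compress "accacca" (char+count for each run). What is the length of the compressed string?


Input: accacca
Runs:
  'a' x 1 => "a1"
  'c' x 2 => "c2"
  'a' x 1 => "a1"
  'c' x 2 => "c2"
  'a' x 1 => "a1"
Compressed: "a1c2a1c2a1"
Compressed length: 10

10


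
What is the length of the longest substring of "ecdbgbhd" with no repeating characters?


Input: "ecdbgbhd"
Sliding window (track last position of each char):
  Position 0 ('e'): window [0,0] length 1 -- new best
  Position 1 ('c'): window [0,1] length 2 -- new best
  Position 2 ('d'): window [0,2] length 3 -- new best
  Position 3 ('b'): window [0,3] length 4 -- new best
  Position 4 ('g'): window [0,4] length 5 -- new best
  Position 5 ('b'): repeat (last at 3), move window start to 4
  Position 5 ('b'): window [4,5] length 2
  Position 6 ('h'): window [4,6] length 3
  Position 7 ('d'): window [4,7] length 4
Longest substring with no repeats: "ecdbg" with length 5

5


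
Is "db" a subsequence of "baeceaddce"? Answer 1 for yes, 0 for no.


Check if "db" is a subsequence of "baeceaddce"
Greedy scan:
  Position 0 ('b'): no match needed
  Position 1 ('a'): no match needed
  Position 2 ('e'): no match needed
  Position 3 ('c'): no match needed
  Position 4 ('e'): no match needed
  Position 5 ('a'): no match needed
  Position 6 ('d'): matches sub[0] = 'd'
  Position 7 ('d'): no match needed
  Position 8 ('c'): no match needed
  Position 9 ('e'): no match needed
Only matched 1/2 characters => not a subsequence

0


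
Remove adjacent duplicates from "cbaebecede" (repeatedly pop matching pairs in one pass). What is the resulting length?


Input: cbaebecede
Stack-based adjacent duplicate removal:
  Read 'c': push. Stack: c
  Read 'b': push. Stack: cb
  Read 'a': push. Stack: cba
  Read 'e': push. Stack: cbae
  Read 'b': push. Stack: cbaeb
  Read 'e': push. Stack: cbaebe
  Read 'c': push. Stack: cbaebec
  Read 'e': push. Stack: cbaebece
  Read 'd': push. Stack: cbaebeced
  Read 'e': push. Stack: cbaebecede
Final stack: "cbaebecede" (length 10)

10


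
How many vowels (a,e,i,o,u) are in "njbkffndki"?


Input: njbkffndki
Checking each character:
  'n' at position 0: consonant
  'j' at position 1: consonant
  'b' at position 2: consonant
  'k' at position 3: consonant
  'f' at position 4: consonant
  'f' at position 5: consonant
  'n' at position 6: consonant
  'd' at position 7: consonant
  'k' at position 8: consonant
  'i' at position 9: vowel (running total: 1)
Total vowels: 1

1


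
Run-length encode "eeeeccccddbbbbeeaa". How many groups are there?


Input: eeeeccccddbbbbeeaa
Scanning for consecutive runs:
  Group 1: 'e' x 4 (positions 0-3)
  Group 2: 'c' x 4 (positions 4-7)
  Group 3: 'd' x 2 (positions 8-9)
  Group 4: 'b' x 4 (positions 10-13)
  Group 5: 'e' x 2 (positions 14-15)
  Group 6: 'a' x 2 (positions 16-17)
Total groups: 6

6


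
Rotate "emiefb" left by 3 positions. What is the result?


Input: "emiefb", rotate left by 3
First 3 characters: "emi"
Remaining characters: "efb"
Concatenate remaining + first: "efb" + "emi" = "efbemi"

efbemi


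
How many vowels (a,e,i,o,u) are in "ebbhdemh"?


Input: ebbhdemh
Checking each character:
  'e' at position 0: vowel (running total: 1)
  'b' at position 1: consonant
  'b' at position 2: consonant
  'h' at position 3: consonant
  'd' at position 4: consonant
  'e' at position 5: vowel (running total: 2)
  'm' at position 6: consonant
  'h' at position 7: consonant
Total vowels: 2

2


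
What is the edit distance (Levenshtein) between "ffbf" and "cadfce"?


Computing edit distance: "ffbf" -> "cadfce"
DP table:
           c    a    d    f    c    e
      0    1    2    3    4    5    6
  f   1    1    2    3    3    4    5
  f   2    2    2    3    3    4    5
  b   3    3    3    3    4    4    5
  f   4    4    4    4    3    4    5
Edit distance = dp[4][6] = 5

5


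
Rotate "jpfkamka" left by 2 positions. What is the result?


Input: "jpfkamka", rotate left by 2
First 2 characters: "jp"
Remaining characters: "fkamka"
Concatenate remaining + first: "fkamka" + "jp" = "fkamkajp"

fkamkajp


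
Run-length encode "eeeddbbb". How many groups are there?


Input: eeeddbbb
Scanning for consecutive runs:
  Group 1: 'e' x 3 (positions 0-2)
  Group 2: 'd' x 2 (positions 3-4)
  Group 3: 'b' x 3 (positions 5-7)
Total groups: 3

3


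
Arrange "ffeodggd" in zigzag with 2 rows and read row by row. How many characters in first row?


Zigzag "ffeodggd" into 2 rows:
Placing characters:
  'f' => row 0
  'f' => row 1
  'e' => row 0
  'o' => row 1
  'd' => row 0
  'g' => row 1
  'g' => row 0
  'd' => row 1
Rows:
  Row 0: "fedg"
  Row 1: "fogd"
First row length: 4

4


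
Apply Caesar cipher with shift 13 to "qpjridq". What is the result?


Caesar cipher: shift "qpjridq" by 13
  'q' (pos 16) + 13 = pos 3 = 'd'
  'p' (pos 15) + 13 = pos 2 = 'c'
  'j' (pos 9) + 13 = pos 22 = 'w'
  'r' (pos 17) + 13 = pos 4 = 'e'
  'i' (pos 8) + 13 = pos 21 = 'v'
  'd' (pos 3) + 13 = pos 16 = 'q'
  'q' (pos 16) + 13 = pos 3 = 'd'
Result: dcwevqd

dcwevqd


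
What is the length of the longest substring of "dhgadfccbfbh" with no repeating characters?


Input: "dhgadfccbfbh"
Sliding window (track last position of each char):
  Position 0 ('d'): window [0,0] length 1 -- new best
  Position 1 ('h'): window [0,1] length 2 -- new best
  Position 2 ('g'): window [0,2] length 3 -- new best
  Position 3 ('a'): window [0,3] length 4 -- new best
  Position 4 ('d'): repeat (last at 0), move window start to 1
  Position 4 ('d'): window [1,4] length 4
  Position 5 ('f'): window [1,5] length 5 -- new best
  Position 6 ('c'): window [1,6] length 6 -- new best
  Position 7 ('c'): repeat (last at 6), move window start to 7
  Position 7 ('c'): window [7,7] length 1
  Position 8 ('b'): window [7,8] length 2
  Position 9 ('f'): window [7,9] length 3
  Position 10 ('b'): repeat (last at 8), move window start to 9
  Position 10 ('b'): window [9,10] length 2
  Position 11 ('h'): window [9,11] length 3
Longest substring with no repeats: "hgadfc" with length 6

6


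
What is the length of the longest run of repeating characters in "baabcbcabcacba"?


Input: "baabcbcabcacba"
Scanning for longest run:
  Position 1 ('a'): new char, reset run to 1
  Position 2 ('a'): continues run of 'a', length=2
  Position 3 ('b'): new char, reset run to 1
  Position 4 ('c'): new char, reset run to 1
  Position 5 ('b'): new char, reset run to 1
  Position 6 ('c'): new char, reset run to 1
  Position 7 ('a'): new char, reset run to 1
  Position 8 ('b'): new char, reset run to 1
  Position 9 ('c'): new char, reset run to 1
  Position 10 ('a'): new char, reset run to 1
  Position 11 ('c'): new char, reset run to 1
  Position 12 ('b'): new char, reset run to 1
  Position 13 ('a'): new char, reset run to 1
Longest run: 'a' with length 2

2


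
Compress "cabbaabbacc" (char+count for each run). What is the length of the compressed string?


Input: cabbaabbacc
Runs:
  'c' x 1 => "c1"
  'a' x 1 => "a1"
  'b' x 2 => "b2"
  'a' x 2 => "a2"
  'b' x 2 => "b2"
  'a' x 1 => "a1"
  'c' x 2 => "c2"
Compressed: "c1a1b2a2b2a1c2"
Compressed length: 14

14


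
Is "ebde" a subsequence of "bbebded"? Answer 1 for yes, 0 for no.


Check if "ebde" is a subsequence of "bbebded"
Greedy scan:
  Position 0 ('b'): no match needed
  Position 1 ('b'): no match needed
  Position 2 ('e'): matches sub[0] = 'e'
  Position 3 ('b'): matches sub[1] = 'b'
  Position 4 ('d'): matches sub[2] = 'd'
  Position 5 ('e'): matches sub[3] = 'e'
  Position 6 ('d'): no match needed
All 4 characters matched => is a subsequence

1


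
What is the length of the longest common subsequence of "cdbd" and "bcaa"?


LCS of "cdbd" and "bcaa"
DP table:
           b    c    a    a
      0    0    0    0    0
  c   0    0    1    1    1
  d   0    0    1    1    1
  b   0    1    1    1    1
  d   0    1    1    1    1
LCS length = dp[4][4] = 1

1


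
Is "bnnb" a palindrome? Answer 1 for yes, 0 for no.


Input: bnnb
Reversed: bnnb
  Compare pos 0 ('b') with pos 3 ('b'): match
  Compare pos 1 ('n') with pos 2 ('n'): match
Result: palindrome

1


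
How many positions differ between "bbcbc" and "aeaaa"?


Comparing "bbcbc" and "aeaaa" position by position:
  Position 0: 'b' vs 'a' => DIFFER
  Position 1: 'b' vs 'e' => DIFFER
  Position 2: 'c' vs 'a' => DIFFER
  Position 3: 'b' vs 'a' => DIFFER
  Position 4: 'c' vs 'a' => DIFFER
Positions that differ: 5

5


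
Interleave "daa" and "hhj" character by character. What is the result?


Interleaving "daa" and "hhj":
  Position 0: 'd' from first, 'h' from second => "dh"
  Position 1: 'a' from first, 'h' from second => "ah"
  Position 2: 'a' from first, 'j' from second => "aj"
Result: dhahaj

dhahaj


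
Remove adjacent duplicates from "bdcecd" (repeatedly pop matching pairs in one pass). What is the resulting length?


Input: bdcecd
Stack-based adjacent duplicate removal:
  Read 'b': push. Stack: b
  Read 'd': push. Stack: bd
  Read 'c': push. Stack: bdc
  Read 'e': push. Stack: bdce
  Read 'c': push. Stack: bdcec
  Read 'd': push. Stack: bdcecd
Final stack: "bdcecd" (length 6)

6


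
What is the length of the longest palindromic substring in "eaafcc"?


Input: "eaafcc"
Checking substrings for palindromes:
  [1:3] "aa" (len 2) => palindrome
  [4:6] "cc" (len 2) => palindrome
Longest palindromic substring: "aa" with length 2

2


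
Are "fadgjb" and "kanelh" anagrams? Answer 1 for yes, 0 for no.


Strings: "fadgjb", "kanelh"
Sorted first:  abdfgj
Sorted second: aehkln
Differ at position 1: 'b' vs 'e' => not anagrams

0


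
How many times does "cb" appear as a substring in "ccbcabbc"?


Searching for "cb" in "ccbcabbc"
Scanning each position:
  Position 0: "cc" => no
  Position 1: "cb" => MATCH
  Position 2: "bc" => no
  Position 3: "ca" => no
  Position 4: "ab" => no
  Position 5: "bb" => no
  Position 6: "bc" => no
Total occurrences: 1

1


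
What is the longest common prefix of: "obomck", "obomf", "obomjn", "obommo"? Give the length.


Words: obomck, obomf, obomjn, obommo
  Position 0: all 'o' => match
  Position 1: all 'b' => match
  Position 2: all 'o' => match
  Position 3: all 'm' => match
  Position 4: ('c', 'f', 'j', 'm') => mismatch, stop
LCP = "obom" (length 4)

4


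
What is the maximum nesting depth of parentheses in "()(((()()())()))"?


Input: "()(((()()())()))"
Tracking depth:
  Position 0 '(': depth becomes 1
  Position 1 ')': depth becomes 0
  Position 2 '(': depth becomes 1
  Position 3 '(': depth becomes 2
  Position 4 '(': depth becomes 3
  Position 5 '(': depth becomes 4
  Position 6 ')': depth becomes 3
  Position 7 '(': depth becomes 4
  Position 8 ')': depth becomes 3
  Position 9 '(': depth becomes 4
  Position 10 ')': depth becomes 3
  Position 11 ')': depth becomes 2
  Position 12 '(': depth becomes 3
  Position 13 ')': depth becomes 2
  Position 14 ')': depth becomes 1
  Position 15 ')': depth becomes 0
Maximum depth reached: 4

4


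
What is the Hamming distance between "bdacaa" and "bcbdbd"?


Comparing "bdacaa" and "bcbdbd" position by position:
  Position 0: 'b' vs 'b' => same
  Position 1: 'd' vs 'c' => differ
  Position 2: 'a' vs 'b' => differ
  Position 3: 'c' vs 'd' => differ
  Position 4: 'a' vs 'b' => differ
  Position 5: 'a' vs 'd' => differ
Total differences (Hamming distance): 5

5


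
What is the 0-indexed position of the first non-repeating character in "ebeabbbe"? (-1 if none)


Input: ebeabbbe
Character frequencies:
  'a': 1
  'b': 4
  'e': 3
Scanning left to right for freq == 1:
  Position 0 ('e'): freq=3, skip
  Position 1 ('b'): freq=4, skip
  Position 2 ('e'): freq=3, skip
  Position 3 ('a'): unique! => answer = 3

3


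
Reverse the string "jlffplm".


Input: jlffplm
Reading characters right to left:
  Position 6: 'm'
  Position 5: 'l'
  Position 4: 'p'
  Position 3: 'f'
  Position 2: 'f'
  Position 1: 'l'
  Position 0: 'j'
Reversed: mlpfflj

mlpfflj


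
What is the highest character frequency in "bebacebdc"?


Input: bebacebdc
Character counts:
  'a': 1
  'b': 3
  'c': 2
  'd': 1
  'e': 2
Maximum frequency: 3

3


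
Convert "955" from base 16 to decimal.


Input: "955" in base 16
Positional expansion:
  Digit '9' (value 9) x 16^2 = 2304
  Digit '5' (value 5) x 16^1 = 80
  Digit '5' (value 5) x 16^0 = 5
Sum = 2389

2389


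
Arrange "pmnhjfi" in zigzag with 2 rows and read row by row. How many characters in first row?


Zigzag "pmnhjfi" into 2 rows:
Placing characters:
  'p' => row 0
  'm' => row 1
  'n' => row 0
  'h' => row 1
  'j' => row 0
  'f' => row 1
  'i' => row 0
Rows:
  Row 0: "pnji"
  Row 1: "mhf"
First row length: 4

4


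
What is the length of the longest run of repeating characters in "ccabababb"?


Input: "ccabababb"
Scanning for longest run:
  Position 1 ('c'): continues run of 'c', length=2
  Position 2 ('a'): new char, reset run to 1
  Position 3 ('b'): new char, reset run to 1
  Position 4 ('a'): new char, reset run to 1
  Position 5 ('b'): new char, reset run to 1
  Position 6 ('a'): new char, reset run to 1
  Position 7 ('b'): new char, reset run to 1
  Position 8 ('b'): continues run of 'b', length=2
Longest run: 'c' with length 2

2


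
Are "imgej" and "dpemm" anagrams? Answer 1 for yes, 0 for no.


Strings: "imgej", "dpemm"
Sorted first:  egijm
Sorted second: demmp
Differ at position 0: 'e' vs 'd' => not anagrams

0


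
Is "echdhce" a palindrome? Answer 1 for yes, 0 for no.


Input: echdhce
Reversed: echdhce
  Compare pos 0 ('e') with pos 6 ('e'): match
  Compare pos 1 ('c') with pos 5 ('c'): match
  Compare pos 2 ('h') with pos 4 ('h'): match
Result: palindrome

1


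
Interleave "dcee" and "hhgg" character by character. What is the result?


Interleaving "dcee" and "hhgg":
  Position 0: 'd' from first, 'h' from second => "dh"
  Position 1: 'c' from first, 'h' from second => "ch"
  Position 2: 'e' from first, 'g' from second => "eg"
  Position 3: 'e' from first, 'g' from second => "eg"
Result: dhchegeg

dhchegeg


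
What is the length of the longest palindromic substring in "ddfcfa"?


Input: "ddfcfa"
Checking substrings for palindromes:
  [2:5] "fcf" (len 3) => palindrome
  [0:2] "dd" (len 2) => palindrome
Longest palindromic substring: "fcf" with length 3

3


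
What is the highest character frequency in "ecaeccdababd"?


Input: ecaeccdababd
Character counts:
  'a': 3
  'b': 2
  'c': 3
  'd': 2
  'e': 2
Maximum frequency: 3

3


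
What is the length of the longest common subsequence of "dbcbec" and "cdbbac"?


LCS of "dbcbec" and "cdbbac"
DP table:
           c    d    b    b    a    c
      0    0    0    0    0    0    0
  d   0    0    1    1    1    1    1
  b   0    0    1    2    2    2    2
  c   0    1    1    2    2    2    3
  b   0    1    1    2    3    3    3
  e   0    1    1    2    3    3    3
  c   0    1    1    2    3    3    4
LCS length = dp[6][6] = 4

4


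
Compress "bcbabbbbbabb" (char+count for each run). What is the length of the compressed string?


Input: bcbabbbbbabb
Runs:
  'b' x 1 => "b1"
  'c' x 1 => "c1"
  'b' x 1 => "b1"
  'a' x 1 => "a1"
  'b' x 5 => "b5"
  'a' x 1 => "a1"
  'b' x 2 => "b2"
Compressed: "b1c1b1a1b5a1b2"
Compressed length: 14

14


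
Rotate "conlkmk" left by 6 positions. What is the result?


Input: "conlkmk", rotate left by 6
First 6 characters: "conlkm"
Remaining characters: "k"
Concatenate remaining + first: "k" + "conlkm" = "kconlkm"

kconlkm


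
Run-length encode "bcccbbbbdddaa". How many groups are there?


Input: bcccbbbbdddaa
Scanning for consecutive runs:
  Group 1: 'b' x 1 (positions 0-0)
  Group 2: 'c' x 3 (positions 1-3)
  Group 3: 'b' x 4 (positions 4-7)
  Group 4: 'd' x 3 (positions 8-10)
  Group 5: 'a' x 2 (positions 11-12)
Total groups: 5

5


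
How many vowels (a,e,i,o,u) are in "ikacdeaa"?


Input: ikacdeaa
Checking each character:
  'i' at position 0: vowel (running total: 1)
  'k' at position 1: consonant
  'a' at position 2: vowel (running total: 2)
  'c' at position 3: consonant
  'd' at position 4: consonant
  'e' at position 5: vowel (running total: 3)
  'a' at position 6: vowel (running total: 4)
  'a' at position 7: vowel (running total: 5)
Total vowels: 5

5


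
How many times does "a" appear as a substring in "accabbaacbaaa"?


Searching for "a" in "accabbaacbaaa"
Scanning each position:
  Position 0: "a" => MATCH
  Position 1: "c" => no
  Position 2: "c" => no
  Position 3: "a" => MATCH
  Position 4: "b" => no
  Position 5: "b" => no
  Position 6: "a" => MATCH
  Position 7: "a" => MATCH
  Position 8: "c" => no
  Position 9: "b" => no
  Position 10: "a" => MATCH
  Position 11: "a" => MATCH
  Position 12: "a" => MATCH
Total occurrences: 7

7


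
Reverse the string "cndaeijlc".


Input: cndaeijlc
Reading characters right to left:
  Position 8: 'c'
  Position 7: 'l'
  Position 6: 'j'
  Position 5: 'i'
  Position 4: 'e'
  Position 3: 'a'
  Position 2: 'd'
  Position 1: 'n'
  Position 0: 'c'
Reversed: cljieadnc

cljieadnc


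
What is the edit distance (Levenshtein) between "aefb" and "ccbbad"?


Computing edit distance: "aefb" -> "ccbbad"
DP table:
           c    c    b    b    a    d
      0    1    2    3    4    5    6
  a   1    1    2    3    4    4    5
  e   2    2    2    3    4    5    5
  f   3    3    3    3    4    5    6
  b   4    4    4    3    3    4    5
Edit distance = dp[4][6] = 5

5
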